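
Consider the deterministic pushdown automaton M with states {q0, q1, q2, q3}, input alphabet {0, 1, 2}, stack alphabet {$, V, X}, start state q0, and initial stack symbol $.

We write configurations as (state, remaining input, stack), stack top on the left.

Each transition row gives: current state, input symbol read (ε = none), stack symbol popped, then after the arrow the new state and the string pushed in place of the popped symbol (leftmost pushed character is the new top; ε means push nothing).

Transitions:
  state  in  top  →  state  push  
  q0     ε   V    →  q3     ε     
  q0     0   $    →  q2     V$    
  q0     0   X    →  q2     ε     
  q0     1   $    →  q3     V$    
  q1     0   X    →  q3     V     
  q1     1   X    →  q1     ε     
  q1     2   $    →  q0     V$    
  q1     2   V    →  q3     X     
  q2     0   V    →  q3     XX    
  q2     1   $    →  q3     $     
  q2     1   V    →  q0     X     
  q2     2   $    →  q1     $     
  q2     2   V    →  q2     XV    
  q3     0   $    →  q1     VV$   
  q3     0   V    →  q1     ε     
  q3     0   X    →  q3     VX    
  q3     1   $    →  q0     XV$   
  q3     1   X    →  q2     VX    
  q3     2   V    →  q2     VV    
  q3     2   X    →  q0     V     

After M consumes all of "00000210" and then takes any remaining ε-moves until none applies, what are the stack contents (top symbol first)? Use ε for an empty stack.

(q0, 00000210, $)
  read 0, top $: go to q2, push V$ → (q2, 0000210, V$)
  read 0, top V: go to q3, push XX → (q3, 000210, XX$)
  read 0, top X: go to q3, push VX → (q3, 00210, VXX$)
  read 0, top V: go to q1, push ε → (q1, 0210, XX$)
  read 0, top X: go to q3, push V → (q3, 210, VX$)
  read 2, top V: go to q2, push VV → (q2, 10, VVX$)
  read 1, top V: go to q0, push X → (q0, 0, XVX$)
  read 0, top X: go to q2, push ε → (q2, ε, VX$)
All input consumed in state q2 with stack VX$.

VX$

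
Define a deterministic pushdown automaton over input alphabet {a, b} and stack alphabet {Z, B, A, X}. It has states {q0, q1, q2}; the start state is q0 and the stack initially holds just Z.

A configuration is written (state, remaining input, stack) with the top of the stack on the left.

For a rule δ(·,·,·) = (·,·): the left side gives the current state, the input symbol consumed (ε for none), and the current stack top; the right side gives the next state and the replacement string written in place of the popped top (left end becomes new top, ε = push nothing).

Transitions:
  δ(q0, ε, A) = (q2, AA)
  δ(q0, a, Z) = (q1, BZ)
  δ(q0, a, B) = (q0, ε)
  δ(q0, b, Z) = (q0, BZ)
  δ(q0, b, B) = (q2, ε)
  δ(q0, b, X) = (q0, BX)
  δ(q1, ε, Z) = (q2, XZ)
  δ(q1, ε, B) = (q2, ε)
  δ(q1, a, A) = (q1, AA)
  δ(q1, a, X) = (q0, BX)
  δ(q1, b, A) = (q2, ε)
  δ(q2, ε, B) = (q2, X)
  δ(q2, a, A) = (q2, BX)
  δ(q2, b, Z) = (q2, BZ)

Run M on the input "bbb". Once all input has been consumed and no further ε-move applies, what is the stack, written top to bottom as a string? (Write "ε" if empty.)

XZ

(q0, bbb, Z)
  read b, top Z: go to q0, push BZ → (q0, bb, BZ)
  read b, top B: go to q2, push ε → (q2, b, Z)
  read b, top Z: go to q2, push BZ → (q2, ε, BZ)
  ε-move, top B: go to q2, push X → (q2, ε, XZ)
All input consumed in state q2 with stack XZ.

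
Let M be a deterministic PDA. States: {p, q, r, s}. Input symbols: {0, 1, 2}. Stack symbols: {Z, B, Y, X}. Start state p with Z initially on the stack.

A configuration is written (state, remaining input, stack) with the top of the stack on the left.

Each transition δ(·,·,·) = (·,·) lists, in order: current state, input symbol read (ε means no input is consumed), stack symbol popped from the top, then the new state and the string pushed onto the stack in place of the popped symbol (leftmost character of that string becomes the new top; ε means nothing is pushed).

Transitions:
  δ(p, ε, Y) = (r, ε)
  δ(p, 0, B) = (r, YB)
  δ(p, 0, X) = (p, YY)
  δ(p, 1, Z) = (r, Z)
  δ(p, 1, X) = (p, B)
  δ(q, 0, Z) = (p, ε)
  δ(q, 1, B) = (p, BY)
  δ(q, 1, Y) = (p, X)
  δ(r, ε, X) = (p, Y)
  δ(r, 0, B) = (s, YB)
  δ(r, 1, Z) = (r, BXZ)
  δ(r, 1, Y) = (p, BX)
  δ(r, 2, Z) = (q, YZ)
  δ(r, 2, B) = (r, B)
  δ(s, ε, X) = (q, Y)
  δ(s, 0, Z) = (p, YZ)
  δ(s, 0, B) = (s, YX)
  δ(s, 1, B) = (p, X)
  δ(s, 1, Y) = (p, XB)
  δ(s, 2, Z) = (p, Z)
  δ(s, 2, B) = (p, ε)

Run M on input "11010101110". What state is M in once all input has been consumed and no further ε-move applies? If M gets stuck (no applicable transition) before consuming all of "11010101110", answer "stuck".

stuck

(p, 11010101110, Z) ⊢ (r, 1010101110, Z) ⊢ (r, 010101110, BXZ) ⊢ (s, 10101110, YBXZ) ⊢ (p, 0101110, XBBXZ) ⊢ (p, 101110, YYBBXZ) ⊢ (r, 101110, YBBXZ) ⊢ (p, 01110, BXBBXZ) ⊢ (r, 1110, YBXBBXZ) ⊢ (p, 110, BXBXBBXZ)
No transition for (p, 1, top B); M blocks with input 110 remaining.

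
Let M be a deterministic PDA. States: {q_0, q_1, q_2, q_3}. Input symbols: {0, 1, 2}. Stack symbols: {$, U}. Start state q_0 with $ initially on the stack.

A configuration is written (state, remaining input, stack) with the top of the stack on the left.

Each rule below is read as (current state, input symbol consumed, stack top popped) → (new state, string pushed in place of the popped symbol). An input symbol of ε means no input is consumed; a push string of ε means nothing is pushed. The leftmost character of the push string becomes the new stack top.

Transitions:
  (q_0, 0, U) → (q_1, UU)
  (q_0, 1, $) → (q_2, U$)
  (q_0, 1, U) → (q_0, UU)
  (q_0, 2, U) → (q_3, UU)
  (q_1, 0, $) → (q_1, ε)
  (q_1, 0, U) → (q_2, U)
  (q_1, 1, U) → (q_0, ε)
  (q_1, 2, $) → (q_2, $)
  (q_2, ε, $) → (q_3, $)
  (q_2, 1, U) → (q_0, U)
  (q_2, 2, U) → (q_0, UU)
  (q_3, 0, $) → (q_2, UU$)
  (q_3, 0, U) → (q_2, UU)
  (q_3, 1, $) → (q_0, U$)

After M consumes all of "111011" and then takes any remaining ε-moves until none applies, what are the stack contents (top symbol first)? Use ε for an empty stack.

UUU$

(q_0, 111011, $)
  read 1, top $: go to q_2, push U$ → (q_2, 11011, U$)
  read 1, top U: go to q_0, push U → (q_0, 1011, U$)
  read 1, top U: go to q_0, push UU → (q_0, 011, UU$)
  read 0, top U: go to q_1, push UU → (q_1, 11, UUU$)
  read 1, top U: go to q_0, push ε → (q_0, 1, UU$)
  read 1, top U: go to q_0, push UU → (q_0, ε, UUU$)
All input consumed in state q_0 with stack UUU$.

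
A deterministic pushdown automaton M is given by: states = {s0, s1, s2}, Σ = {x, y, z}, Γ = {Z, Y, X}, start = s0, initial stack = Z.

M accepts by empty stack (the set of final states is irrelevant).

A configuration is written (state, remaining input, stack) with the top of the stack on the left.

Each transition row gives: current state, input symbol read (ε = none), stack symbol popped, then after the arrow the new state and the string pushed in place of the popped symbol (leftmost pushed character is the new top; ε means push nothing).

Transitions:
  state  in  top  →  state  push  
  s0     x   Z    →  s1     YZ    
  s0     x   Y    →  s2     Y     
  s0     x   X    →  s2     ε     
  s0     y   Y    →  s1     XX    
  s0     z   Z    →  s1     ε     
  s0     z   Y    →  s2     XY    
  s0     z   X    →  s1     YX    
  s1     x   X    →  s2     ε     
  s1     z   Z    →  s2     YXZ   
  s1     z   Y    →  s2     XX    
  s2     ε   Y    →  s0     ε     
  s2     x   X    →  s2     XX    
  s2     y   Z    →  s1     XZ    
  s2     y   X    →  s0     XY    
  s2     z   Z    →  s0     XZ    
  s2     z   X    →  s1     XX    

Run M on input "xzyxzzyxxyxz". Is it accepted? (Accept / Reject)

(s0, xzyxzzyxxyxz, Z) ⊢ (s1, zyxzzyxxyxz, YZ) ⊢ (s2, yxzzyxxyxz, XXZ) ⊢ (s0, xzzyxxyxz, XYXZ) ⊢ (s2, zzyxxyxz, YXZ) ⊢ (s0, zzyxxyxz, XZ) ⊢ (s1, zyxxyxz, YXZ) ⊢ (s2, yxxyxz, XXXZ) ⊢ (s0, xxyxz, XYXXZ) ⊢ (s2, xyxz, YXXZ) ⊢ (s0, xyxz, XXZ) ⊢ (s2, yxz, XZ) ⊢ (s0, xz, XYZ) ⊢ (s2, z, YZ) ⊢ (s0, z, Z) ⊢ (s1, ε, ε)
All input consumed and the stack is empty.

Accept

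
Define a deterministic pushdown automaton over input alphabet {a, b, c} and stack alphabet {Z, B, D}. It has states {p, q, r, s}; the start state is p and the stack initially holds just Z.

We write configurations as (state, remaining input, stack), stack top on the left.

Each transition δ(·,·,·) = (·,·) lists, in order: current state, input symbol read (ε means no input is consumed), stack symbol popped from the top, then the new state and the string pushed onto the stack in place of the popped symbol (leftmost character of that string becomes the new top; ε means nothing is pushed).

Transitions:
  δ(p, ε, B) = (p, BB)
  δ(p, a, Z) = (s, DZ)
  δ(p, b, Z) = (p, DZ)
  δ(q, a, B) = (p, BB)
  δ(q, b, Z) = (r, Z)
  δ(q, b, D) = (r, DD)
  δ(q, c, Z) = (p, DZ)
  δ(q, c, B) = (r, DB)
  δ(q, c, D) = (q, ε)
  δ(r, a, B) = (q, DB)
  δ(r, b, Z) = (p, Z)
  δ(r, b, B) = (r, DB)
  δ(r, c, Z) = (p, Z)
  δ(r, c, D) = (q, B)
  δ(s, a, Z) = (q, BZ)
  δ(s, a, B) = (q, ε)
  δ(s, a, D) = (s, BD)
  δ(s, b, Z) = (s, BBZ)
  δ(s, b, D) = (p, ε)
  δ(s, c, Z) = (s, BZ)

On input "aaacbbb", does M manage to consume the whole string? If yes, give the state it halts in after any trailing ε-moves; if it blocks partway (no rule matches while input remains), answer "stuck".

(p, aaacbbb, Z) ⊢ (s, aacbbb, DZ) ⊢ (s, acbbb, BDZ) ⊢ (q, cbbb, DZ) ⊢ (q, bbb, Z) ⊢ (r, bb, Z) ⊢ (p, b, Z) ⊢ (p, ε, DZ)
All input consumed; M is in state p.

p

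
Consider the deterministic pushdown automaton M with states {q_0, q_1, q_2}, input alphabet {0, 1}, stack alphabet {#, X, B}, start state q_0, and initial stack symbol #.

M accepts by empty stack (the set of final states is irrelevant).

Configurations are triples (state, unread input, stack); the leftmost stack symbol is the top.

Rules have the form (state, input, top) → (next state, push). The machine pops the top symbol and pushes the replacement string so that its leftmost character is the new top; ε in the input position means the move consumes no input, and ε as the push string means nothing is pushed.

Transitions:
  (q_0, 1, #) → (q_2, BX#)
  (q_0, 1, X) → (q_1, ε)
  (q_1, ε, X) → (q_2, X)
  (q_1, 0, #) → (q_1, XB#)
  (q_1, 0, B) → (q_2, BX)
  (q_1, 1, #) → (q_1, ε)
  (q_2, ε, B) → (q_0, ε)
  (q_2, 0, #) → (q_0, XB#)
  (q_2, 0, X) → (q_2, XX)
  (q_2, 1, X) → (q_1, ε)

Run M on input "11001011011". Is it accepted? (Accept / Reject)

Accept

(q_0, 11001011011, #)
  read 1, top #: go to q_2, push BX# → (q_2, 1001011011, BX#)
  ε-move, top B: go to q_0, push ε → (q_0, 1001011011, X#)
  read 1, top X: go to q_1, push ε → (q_1, 001011011, #)
  read 0, top #: go to q_1, push XB# → (q_1, 01011011, XB#)
  ε-move, top X: go to q_2, push X → (q_2, 01011011, XB#)
  read 0, top X: go to q_2, push XX → (q_2, 1011011, XXB#)
  read 1, top X: go to q_1, push ε → (q_1, 011011, XB#)
  ε-move, top X: go to q_2, push X → (q_2, 011011, XB#)
  read 0, top X: go to q_2, push XX → (q_2, 11011, XXB#)
  read 1, top X: go to q_1, push ε → (q_1, 1011, XB#)
  ε-move, top X: go to q_2, push X → (q_2, 1011, XB#)
  read 1, top X: go to q_1, push ε → (q_1, 011, B#)
  read 0, top B: go to q_2, push BX → (q_2, 11, BX#)
  ε-move, top B: go to q_0, push ε → (q_0, 11, X#)
  read 1, top X: go to q_1, push ε → (q_1, 1, #)
  read 1, top #: go to q_1, push ε → (q_1, ε, ε)
All input consumed and the stack is empty.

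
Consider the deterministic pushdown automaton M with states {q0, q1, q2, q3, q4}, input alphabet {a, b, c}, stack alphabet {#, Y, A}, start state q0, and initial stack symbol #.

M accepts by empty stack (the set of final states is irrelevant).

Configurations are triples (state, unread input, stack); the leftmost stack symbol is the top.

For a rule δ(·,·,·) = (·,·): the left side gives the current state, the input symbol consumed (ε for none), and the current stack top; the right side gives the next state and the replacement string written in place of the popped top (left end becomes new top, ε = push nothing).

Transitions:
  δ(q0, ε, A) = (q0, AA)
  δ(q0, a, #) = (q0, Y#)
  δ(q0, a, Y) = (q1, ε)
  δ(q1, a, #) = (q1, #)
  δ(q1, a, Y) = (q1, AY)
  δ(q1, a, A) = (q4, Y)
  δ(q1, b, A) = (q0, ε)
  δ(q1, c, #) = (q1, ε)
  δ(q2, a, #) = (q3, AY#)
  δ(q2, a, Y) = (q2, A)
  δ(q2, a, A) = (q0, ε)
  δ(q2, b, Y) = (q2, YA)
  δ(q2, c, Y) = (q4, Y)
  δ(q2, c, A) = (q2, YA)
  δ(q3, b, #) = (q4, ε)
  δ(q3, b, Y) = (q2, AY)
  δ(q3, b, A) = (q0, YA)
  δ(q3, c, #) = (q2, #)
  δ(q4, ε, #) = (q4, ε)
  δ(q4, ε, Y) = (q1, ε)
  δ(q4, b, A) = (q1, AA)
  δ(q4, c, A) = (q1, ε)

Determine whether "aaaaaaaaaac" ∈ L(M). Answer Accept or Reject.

(q0, aaaaaaaaaac, #)
  read a, top #: go to q0, push Y# → (q0, aaaaaaaaac, Y#)
  read a, top Y: go to q1, push ε → (q1, aaaaaaaac, #)
  read a, top #: go to q1, push # → (q1, aaaaaaac, #)
  read a, top #: go to q1, push # → (q1, aaaaaac, #)
  read a, top #: go to q1, push # → (q1, aaaaac, #)
  read a, top #: go to q1, push # → (q1, aaaac, #)
  read a, top #: go to q1, push # → (q1, aaac, #)
  read a, top #: go to q1, push # → (q1, aac, #)
  read a, top #: go to q1, push # → (q1, ac, #)
  read a, top #: go to q1, push # → (q1, c, #)
  read c, top #: go to q1, push ε → (q1, ε, ε)
All input consumed and the stack is empty.

Accept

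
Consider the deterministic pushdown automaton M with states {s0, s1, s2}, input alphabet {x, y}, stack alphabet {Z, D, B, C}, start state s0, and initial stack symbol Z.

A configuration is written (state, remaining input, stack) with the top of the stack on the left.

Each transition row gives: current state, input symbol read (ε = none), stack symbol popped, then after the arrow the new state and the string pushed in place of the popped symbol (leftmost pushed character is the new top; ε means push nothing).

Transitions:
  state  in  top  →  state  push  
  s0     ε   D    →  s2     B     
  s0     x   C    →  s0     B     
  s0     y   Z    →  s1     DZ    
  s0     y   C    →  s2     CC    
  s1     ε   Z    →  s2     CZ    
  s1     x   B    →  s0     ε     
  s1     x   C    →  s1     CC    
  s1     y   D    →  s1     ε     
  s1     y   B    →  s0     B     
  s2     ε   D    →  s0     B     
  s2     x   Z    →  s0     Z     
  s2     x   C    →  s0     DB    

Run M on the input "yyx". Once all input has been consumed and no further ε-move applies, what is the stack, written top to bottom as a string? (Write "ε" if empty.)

(s0, yyx, Z) ⊢ (s1, yx, DZ) ⊢ (s1, x, Z) ⊢ (s2, x, CZ) ⊢ (s0, ε, DBZ) ⊢ (s2, ε, BBZ)
All input consumed in state s2 with stack BBZ.

BBZ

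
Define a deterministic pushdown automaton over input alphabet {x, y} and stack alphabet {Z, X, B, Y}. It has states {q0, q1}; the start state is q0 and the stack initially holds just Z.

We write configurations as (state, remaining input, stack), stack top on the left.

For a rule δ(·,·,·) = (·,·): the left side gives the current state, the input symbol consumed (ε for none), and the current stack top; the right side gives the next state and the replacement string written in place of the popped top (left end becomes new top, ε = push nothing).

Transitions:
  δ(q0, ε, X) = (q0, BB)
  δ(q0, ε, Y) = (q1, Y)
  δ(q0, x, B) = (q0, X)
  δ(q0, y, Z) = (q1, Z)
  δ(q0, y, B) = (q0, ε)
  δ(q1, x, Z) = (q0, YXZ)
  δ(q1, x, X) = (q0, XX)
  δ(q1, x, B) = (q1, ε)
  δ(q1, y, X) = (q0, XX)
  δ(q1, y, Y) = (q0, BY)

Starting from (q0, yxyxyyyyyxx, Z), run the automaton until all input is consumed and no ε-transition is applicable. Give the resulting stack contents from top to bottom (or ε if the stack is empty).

(q0, yxyxyyyyyxx, Z)
  read y, top Z: go to q1, push Z → (q1, xyxyyyyyxx, Z)
  read x, top Z: go to q0, push YXZ → (q0, yxyyyyyxx, YXZ)
  ε-move, top Y: go to q1, push Y → (q1, yxyyyyyxx, YXZ)
  read y, top Y: go to q0, push BY → (q0, xyyyyyxx, BYXZ)
  read x, top B: go to q0, push X → (q0, yyyyyxx, XYXZ)
  ε-move, top X: go to q0, push BB → (q0, yyyyyxx, BBYXZ)
  read y, top B: go to q0, push ε → (q0, yyyyxx, BYXZ)
  read y, top B: go to q0, push ε → (q0, yyyxx, YXZ)
  ε-move, top Y: go to q1, push Y → (q1, yyyxx, YXZ)
  read y, top Y: go to q0, push BY → (q0, yyxx, BYXZ)
  read y, top B: go to q0, push ε → (q0, yxx, YXZ)
  ε-move, top Y: go to q1, push Y → (q1, yxx, YXZ)
  read y, top Y: go to q0, push BY → (q0, xx, BYXZ)
  read x, top B: go to q0, push X → (q0, x, XYXZ)
  ε-move, top X: go to q0, push BB → (q0, x, BBYXZ)
  read x, top B: go to q0, push X → (q0, ε, XBYXZ)
  ε-move, top X: go to q0, push BB → (q0, ε, BBBYXZ)
All input consumed in state q0 with stack BBBYXZ.

BBBYXZ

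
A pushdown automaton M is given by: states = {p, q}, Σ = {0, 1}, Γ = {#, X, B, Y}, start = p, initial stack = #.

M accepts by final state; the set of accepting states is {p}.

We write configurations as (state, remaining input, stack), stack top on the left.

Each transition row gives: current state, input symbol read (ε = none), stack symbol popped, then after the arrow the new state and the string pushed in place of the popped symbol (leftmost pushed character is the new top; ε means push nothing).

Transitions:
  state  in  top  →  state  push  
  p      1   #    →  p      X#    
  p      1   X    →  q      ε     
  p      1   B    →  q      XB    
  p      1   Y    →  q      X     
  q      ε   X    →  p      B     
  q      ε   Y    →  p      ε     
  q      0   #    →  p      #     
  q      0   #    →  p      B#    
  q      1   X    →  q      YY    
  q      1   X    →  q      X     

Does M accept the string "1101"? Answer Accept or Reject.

One accepting computation: (p, 1101, #) ⊢ (p, 101, X#) ⊢ (q, 01, #) ⊢ (p, 1, #) ⊢ (p, ε, X#)
All input consumed and state p ∈ F.

Accept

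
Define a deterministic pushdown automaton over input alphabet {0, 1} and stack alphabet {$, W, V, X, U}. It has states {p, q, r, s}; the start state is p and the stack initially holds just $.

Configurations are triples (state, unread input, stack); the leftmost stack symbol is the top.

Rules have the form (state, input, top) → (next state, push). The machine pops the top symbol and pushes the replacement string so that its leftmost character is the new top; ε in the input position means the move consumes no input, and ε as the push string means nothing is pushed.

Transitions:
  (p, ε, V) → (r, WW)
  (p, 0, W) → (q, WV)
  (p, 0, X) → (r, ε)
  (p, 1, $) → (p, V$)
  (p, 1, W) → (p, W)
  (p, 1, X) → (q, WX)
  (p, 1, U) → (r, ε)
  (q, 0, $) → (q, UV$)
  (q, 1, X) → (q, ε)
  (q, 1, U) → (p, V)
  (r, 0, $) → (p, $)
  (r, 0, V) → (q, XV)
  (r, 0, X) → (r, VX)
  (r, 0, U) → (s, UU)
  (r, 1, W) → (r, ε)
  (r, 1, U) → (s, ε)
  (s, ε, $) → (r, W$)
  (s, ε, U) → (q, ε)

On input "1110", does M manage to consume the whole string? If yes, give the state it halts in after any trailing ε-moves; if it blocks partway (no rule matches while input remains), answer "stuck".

p

(p, 1110, $) ⊢ (p, 110, V$) ⊢ (r, 110, WW$) ⊢ (r, 10, W$) ⊢ (r, 0, $) ⊢ (p, ε, $)
All input consumed; M is in state p.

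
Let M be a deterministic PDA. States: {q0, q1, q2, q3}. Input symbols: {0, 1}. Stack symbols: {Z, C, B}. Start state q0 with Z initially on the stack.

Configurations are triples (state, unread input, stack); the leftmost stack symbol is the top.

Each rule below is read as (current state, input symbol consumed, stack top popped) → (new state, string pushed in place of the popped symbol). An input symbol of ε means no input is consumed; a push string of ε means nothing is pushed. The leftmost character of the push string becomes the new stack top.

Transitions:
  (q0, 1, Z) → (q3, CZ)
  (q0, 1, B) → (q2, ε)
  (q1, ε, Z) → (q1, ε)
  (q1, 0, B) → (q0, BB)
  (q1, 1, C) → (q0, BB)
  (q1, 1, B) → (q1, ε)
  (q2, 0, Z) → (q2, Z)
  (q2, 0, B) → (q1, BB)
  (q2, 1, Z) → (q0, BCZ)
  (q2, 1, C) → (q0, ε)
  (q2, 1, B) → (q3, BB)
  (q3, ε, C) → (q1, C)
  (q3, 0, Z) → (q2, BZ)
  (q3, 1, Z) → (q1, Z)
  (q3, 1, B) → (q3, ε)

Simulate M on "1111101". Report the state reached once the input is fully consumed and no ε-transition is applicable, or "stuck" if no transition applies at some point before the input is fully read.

stuck

(q0, 1111101, Z) ⊢ (q3, 111101, CZ) ⊢ (q1, 111101, CZ) ⊢ (q0, 11101, BBZ) ⊢ (q2, 1101, BZ) ⊢ (q3, 101, BBZ) ⊢ (q3, 01, BZ)
No transition for (q3, 0, top B); M blocks with input 01 remaining.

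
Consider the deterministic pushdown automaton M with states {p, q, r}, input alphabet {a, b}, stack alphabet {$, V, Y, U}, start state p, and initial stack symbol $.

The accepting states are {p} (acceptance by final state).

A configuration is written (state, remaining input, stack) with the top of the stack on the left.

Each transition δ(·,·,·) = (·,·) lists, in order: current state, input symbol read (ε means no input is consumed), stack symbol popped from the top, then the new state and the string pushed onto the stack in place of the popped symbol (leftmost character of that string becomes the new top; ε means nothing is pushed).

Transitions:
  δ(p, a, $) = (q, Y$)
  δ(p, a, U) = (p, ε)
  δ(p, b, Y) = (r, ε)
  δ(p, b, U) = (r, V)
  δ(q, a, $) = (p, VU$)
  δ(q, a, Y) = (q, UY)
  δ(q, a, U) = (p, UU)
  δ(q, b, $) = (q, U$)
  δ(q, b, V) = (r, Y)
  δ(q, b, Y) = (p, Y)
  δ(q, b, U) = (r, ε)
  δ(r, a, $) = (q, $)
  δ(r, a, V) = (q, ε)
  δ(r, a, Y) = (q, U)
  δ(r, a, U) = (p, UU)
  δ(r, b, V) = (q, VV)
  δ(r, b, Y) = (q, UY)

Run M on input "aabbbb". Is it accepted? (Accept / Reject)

Reject

(p, aabbbb, $) ⊢ (q, abbbb, Y$) ⊢ (q, bbbb, UY$) ⊢ (r, bbb, Y$) ⊢ (q, bb, UY$) ⊢ (r, b, Y$) ⊢ (q, ε, UY$)
All input consumed; state q ∉ F and no further ε-move applies.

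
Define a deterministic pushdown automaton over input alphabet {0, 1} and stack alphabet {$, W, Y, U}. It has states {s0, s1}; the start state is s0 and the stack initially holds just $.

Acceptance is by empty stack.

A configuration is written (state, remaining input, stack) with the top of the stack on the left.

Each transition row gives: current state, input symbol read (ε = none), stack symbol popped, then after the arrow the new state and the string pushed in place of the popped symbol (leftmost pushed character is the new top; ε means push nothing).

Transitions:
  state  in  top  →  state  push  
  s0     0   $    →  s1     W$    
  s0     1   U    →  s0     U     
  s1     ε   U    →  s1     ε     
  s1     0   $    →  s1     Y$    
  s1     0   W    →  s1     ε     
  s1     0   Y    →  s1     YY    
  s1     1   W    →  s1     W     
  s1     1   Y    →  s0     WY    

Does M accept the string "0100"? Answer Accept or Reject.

(s0, 0100, $)
  read 0, top $: go to s1, push W$ → (s1, 100, W$)
  read 1, top W: go to s1, push W → (s1, 00, W$)
  read 0, top W: go to s1, push ε → (s1, 0, $)
  read 0, top $: go to s1, push Y$ → (s1, ε, Y$)
All input consumed; stack is Y$, not empty, and no further ε-move applies.

Reject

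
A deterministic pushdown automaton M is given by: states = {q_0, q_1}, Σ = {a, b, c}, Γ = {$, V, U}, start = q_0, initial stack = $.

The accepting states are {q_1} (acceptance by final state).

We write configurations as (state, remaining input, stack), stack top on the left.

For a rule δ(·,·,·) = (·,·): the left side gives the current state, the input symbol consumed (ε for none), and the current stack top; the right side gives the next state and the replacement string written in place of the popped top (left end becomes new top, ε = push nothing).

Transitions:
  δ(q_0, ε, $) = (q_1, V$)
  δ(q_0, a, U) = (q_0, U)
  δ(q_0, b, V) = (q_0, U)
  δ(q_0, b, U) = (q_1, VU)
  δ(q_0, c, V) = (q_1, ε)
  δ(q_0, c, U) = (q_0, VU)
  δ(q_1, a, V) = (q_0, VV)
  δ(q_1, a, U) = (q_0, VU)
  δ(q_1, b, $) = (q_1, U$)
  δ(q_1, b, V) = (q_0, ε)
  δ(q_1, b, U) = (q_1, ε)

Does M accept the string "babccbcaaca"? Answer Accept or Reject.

Reject

(q_0, babccbcaaca, $)
  ε-move, top $: go to q_1, push V$ → (q_1, babccbcaaca, V$)
  read b, top V: go to q_0, push ε → (q_0, abccbcaaca, $)
  ε-move, top $: go to q_1, push V$ → (q_1, abccbcaaca, V$)
  read a, top V: go to q_0, push VV → (q_0, bccbcaaca, VV$)
  read b, top V: go to q_0, push U → (q_0, ccbcaaca, UV$)
  read c, top U: go to q_0, push VU → (q_0, cbcaaca, VUV$)
  read c, top V: go to q_1, push ε → (q_1, bcaaca, UV$)
  read b, top U: go to q_1, push ε → (q_1, caaca, V$)
No transition applies at (q_1, caaca, V$); input not fully consumed.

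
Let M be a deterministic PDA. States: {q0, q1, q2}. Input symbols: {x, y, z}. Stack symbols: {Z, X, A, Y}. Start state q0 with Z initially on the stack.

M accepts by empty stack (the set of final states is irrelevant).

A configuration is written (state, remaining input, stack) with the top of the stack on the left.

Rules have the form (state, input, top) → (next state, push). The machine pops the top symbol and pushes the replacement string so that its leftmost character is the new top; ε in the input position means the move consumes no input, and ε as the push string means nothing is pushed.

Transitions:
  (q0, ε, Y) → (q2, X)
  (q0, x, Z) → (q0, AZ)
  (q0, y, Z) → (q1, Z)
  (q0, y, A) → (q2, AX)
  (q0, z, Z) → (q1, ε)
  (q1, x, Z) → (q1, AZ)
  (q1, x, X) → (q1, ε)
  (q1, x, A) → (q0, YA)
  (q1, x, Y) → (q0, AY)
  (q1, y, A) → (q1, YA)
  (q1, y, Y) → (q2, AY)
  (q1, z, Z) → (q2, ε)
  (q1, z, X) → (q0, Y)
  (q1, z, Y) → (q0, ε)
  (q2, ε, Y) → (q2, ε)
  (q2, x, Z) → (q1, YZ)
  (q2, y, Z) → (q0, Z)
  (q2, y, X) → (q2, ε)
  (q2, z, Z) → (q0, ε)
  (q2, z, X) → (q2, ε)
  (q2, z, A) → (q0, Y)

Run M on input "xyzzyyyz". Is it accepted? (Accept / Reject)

Accept

(q0, xyzzyyyz, Z) ⊢ (q0, yzzyyyz, AZ) ⊢ (q2, zzyyyz, AXZ) ⊢ (q0, zyyyz, YXZ) ⊢ (q2, zyyyz, XXZ) ⊢ (q2, yyyz, XZ) ⊢ (q2, yyz, Z) ⊢ (q0, yz, Z) ⊢ (q1, z, Z) ⊢ (q2, ε, ε)
All input consumed and the stack is empty.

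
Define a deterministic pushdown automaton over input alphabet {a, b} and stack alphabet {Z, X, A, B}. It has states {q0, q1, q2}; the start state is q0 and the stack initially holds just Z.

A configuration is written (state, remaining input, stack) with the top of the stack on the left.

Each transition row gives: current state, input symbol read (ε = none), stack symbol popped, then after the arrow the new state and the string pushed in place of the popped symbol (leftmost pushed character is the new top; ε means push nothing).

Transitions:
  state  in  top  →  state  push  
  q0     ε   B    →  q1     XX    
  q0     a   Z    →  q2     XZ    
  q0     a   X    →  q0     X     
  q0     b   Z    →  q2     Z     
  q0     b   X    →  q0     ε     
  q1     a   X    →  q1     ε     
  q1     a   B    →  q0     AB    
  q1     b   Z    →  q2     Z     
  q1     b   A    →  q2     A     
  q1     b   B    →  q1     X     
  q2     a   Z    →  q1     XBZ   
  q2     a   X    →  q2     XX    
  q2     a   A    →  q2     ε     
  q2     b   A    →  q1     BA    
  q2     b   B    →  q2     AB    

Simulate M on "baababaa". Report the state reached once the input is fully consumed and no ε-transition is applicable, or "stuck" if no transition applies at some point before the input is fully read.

(q0, baababaa, Z)
  read b, top Z: go to q2, push Z → (q2, aababaa, Z)
  read a, top Z: go to q1, push XBZ → (q1, ababaa, XBZ)
  read a, top X: go to q1, push ε → (q1, babaa, BZ)
  read b, top B: go to q1, push X → (q1, abaa, XZ)
  read a, top X: go to q1, push ε → (q1, baa, Z)
  read b, top Z: go to q2, push Z → (q2, aa, Z)
  read a, top Z: go to q1, push XBZ → (q1, a, XBZ)
  read a, top X: go to q1, push ε → (q1, ε, BZ)
All input consumed; M is in state q1.

q1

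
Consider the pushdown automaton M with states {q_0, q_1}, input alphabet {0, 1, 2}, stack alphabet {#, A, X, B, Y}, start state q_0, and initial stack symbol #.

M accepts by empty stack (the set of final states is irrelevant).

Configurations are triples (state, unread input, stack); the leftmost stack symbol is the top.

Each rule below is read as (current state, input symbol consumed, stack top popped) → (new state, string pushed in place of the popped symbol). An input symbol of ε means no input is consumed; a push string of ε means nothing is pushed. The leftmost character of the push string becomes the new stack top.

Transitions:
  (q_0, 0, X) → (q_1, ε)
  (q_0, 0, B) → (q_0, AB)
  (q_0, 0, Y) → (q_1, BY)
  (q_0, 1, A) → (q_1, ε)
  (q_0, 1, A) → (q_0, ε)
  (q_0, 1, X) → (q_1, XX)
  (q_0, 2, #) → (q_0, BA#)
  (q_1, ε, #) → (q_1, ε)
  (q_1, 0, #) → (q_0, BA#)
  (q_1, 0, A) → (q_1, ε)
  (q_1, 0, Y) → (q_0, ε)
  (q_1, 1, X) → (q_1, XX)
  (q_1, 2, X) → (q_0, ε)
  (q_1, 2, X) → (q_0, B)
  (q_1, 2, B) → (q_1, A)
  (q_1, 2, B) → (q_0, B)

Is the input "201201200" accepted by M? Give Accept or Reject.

One accepting computation: (q_0, 201201200, #) ⊢ (q_0, 01201200, BA#) ⊢ (q_0, 1201200, ABA#) ⊢ (q_1, 201200, BA#) ⊢ (q_0, 01200, BA#) ⊢ (q_0, 1200, ABA#) ⊢ (q_1, 200, BA#) ⊢ (q_1, 00, AA#) ⊢ (q_1, 0, A#) ⊢ (q_1, ε, #) ⊢ (q_1, ε, ε)
All input consumed and the stack is empty.

Accept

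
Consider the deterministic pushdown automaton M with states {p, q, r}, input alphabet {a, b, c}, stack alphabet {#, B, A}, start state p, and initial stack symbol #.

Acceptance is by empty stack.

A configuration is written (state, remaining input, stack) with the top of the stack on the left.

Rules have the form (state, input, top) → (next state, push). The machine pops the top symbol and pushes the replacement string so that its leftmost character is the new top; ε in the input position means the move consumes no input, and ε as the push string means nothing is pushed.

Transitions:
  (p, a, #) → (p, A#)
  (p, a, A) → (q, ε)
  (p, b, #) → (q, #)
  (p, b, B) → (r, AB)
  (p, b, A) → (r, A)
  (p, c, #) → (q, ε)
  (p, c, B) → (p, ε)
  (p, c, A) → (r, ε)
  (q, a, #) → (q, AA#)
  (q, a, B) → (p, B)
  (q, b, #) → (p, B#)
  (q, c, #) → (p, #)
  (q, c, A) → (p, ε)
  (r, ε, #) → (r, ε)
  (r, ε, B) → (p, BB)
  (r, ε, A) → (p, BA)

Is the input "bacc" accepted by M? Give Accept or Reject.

Accept

(p, bacc, #)
  read b, top #: go to q, push # → (q, acc, #)
  read a, top #: go to q, push AA# → (q, cc, AA#)
  read c, top A: go to p, push ε → (p, c, A#)
  read c, top A: go to r, push ε → (r, ε, #)
  ε-move, top #: go to r, push ε → (r, ε, ε)
All input consumed and the stack is empty.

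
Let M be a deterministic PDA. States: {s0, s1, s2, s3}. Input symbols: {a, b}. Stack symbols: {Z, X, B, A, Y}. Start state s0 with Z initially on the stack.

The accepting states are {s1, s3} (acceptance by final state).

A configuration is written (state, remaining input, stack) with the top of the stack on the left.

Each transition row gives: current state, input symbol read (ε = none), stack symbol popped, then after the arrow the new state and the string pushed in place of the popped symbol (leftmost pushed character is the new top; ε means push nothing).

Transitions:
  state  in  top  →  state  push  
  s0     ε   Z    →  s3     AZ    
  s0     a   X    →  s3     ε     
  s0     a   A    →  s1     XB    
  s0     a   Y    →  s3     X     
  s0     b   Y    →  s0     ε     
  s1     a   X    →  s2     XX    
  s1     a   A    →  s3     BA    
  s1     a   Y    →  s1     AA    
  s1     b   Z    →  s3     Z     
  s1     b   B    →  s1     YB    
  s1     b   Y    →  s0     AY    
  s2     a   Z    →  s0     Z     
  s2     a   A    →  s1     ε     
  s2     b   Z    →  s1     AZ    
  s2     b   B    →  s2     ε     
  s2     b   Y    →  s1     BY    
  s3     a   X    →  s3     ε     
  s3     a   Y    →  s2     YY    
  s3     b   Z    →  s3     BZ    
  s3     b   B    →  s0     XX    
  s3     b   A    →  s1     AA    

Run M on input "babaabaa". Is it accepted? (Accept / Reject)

(s0, babaabaa, Z)
  ε-move, top Z: go to s3, push AZ → (s3, babaabaa, AZ)
  read b, top A: go to s1, push AA → (s1, abaabaa, AAZ)
  read a, top A: go to s3, push BA → (s3, baabaa, BAAZ)
  read b, top B: go to s0, push XX → (s0, aabaa, XXAAZ)
  read a, top X: go to s3, push ε → (s3, abaa, XAAZ)
  read a, top X: go to s3, push ε → (s3, baa, AAZ)
  read b, top A: go to s1, push AA → (s1, aa, AAAZ)
  read a, top A: go to s3, push BA → (s3, a, BAAAZ)
No transition applies at (s3, a, BAAAZ); input not fully consumed.

Reject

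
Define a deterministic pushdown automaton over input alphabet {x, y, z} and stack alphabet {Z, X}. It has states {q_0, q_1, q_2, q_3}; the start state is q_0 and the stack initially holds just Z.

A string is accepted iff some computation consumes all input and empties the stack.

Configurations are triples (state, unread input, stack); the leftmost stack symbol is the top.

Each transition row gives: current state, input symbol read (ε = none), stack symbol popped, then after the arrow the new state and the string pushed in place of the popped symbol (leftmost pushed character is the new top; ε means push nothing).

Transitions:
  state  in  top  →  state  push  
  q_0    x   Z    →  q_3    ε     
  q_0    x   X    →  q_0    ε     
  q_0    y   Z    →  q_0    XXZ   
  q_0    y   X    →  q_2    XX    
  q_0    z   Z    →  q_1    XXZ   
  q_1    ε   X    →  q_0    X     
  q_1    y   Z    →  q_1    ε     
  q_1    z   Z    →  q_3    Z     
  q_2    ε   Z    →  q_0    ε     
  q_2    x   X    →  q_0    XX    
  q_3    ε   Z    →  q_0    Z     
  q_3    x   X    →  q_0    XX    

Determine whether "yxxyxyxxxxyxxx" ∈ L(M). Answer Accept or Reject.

Accept

(q_0, yxxyxyxxxxyxxx, Z) ⊢ (q_0, xxyxyxxxxyxxx, XXZ) ⊢ (q_0, xyxyxxxxyxxx, XZ) ⊢ (q_0, yxyxxxxyxxx, Z) ⊢ (q_0, xyxxxxyxxx, XXZ) ⊢ (q_0, yxxxxyxxx, XZ) ⊢ (q_2, xxxxyxxx, XXZ) ⊢ (q_0, xxxyxxx, XXXZ) ⊢ (q_0, xxyxxx, XXZ) ⊢ (q_0, xyxxx, XZ) ⊢ (q_0, yxxx, Z) ⊢ (q_0, xxx, XXZ) ⊢ (q_0, xx, XZ) ⊢ (q_0, x, Z) ⊢ (q_3, ε, ε)
All input consumed and the stack is empty.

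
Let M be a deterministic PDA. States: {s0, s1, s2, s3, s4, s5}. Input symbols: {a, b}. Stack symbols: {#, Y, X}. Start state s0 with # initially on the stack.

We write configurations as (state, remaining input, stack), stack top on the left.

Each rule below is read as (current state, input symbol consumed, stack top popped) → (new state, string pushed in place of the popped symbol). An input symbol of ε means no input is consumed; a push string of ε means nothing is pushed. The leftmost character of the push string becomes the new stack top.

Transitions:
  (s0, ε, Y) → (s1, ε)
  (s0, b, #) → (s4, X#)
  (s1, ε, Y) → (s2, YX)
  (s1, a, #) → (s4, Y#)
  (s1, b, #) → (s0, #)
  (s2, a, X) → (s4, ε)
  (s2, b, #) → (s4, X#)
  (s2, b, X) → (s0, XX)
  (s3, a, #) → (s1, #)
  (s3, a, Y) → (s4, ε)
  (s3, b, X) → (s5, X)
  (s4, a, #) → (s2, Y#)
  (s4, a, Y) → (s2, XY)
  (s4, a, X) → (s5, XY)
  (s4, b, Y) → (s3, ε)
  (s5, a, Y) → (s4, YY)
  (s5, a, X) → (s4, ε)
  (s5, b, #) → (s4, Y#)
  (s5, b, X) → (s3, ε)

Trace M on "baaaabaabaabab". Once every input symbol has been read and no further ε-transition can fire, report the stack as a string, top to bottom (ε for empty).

(s0, baaaabaabaabab, #)
  read b, top #: go to s4, push X# → (s4, aaaabaabaabab, X#)
  read a, top X: go to s5, push XY → (s5, aaabaabaabab, XY#)
  read a, top X: go to s4, push ε → (s4, aabaabaabab, Y#)
  read a, top Y: go to s2, push XY → (s2, abaabaabab, XY#)
  read a, top X: go to s4, push ε → (s4, baabaabab, Y#)
  read b, top Y: go to s3, push ε → (s3, aabaabab, #)
  read a, top #: go to s1, push # → (s1, abaabab, #)
  read a, top #: go to s4, push Y# → (s4, baabab, Y#)
  read b, top Y: go to s3, push ε → (s3, aabab, #)
  read a, top #: go to s1, push # → (s1, abab, #)
  read a, top #: go to s4, push Y# → (s4, bab, Y#)
  read b, top Y: go to s3, push ε → (s3, ab, #)
  read a, top #: go to s1, push # → (s1, b, #)
  read b, top #: go to s0, push # → (s0, ε, #)
All input consumed in state s0 with stack #.

#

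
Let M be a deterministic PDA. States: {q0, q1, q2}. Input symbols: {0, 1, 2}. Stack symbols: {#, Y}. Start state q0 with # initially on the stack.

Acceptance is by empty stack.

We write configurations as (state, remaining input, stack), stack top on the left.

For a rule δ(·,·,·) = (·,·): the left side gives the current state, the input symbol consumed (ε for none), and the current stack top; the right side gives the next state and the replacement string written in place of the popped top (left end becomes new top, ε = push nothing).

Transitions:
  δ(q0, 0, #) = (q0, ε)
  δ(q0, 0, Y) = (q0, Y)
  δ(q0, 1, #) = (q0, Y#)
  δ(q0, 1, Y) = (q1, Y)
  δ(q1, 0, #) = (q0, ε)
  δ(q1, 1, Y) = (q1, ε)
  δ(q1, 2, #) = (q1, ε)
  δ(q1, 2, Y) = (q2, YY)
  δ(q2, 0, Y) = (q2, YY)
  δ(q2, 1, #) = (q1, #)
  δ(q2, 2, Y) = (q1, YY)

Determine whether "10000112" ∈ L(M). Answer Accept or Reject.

Accept

(q0, 10000112, #) ⊢ (q0, 0000112, Y#) ⊢ (q0, 000112, Y#) ⊢ (q0, 00112, Y#) ⊢ (q0, 0112, Y#) ⊢ (q0, 112, Y#) ⊢ (q1, 12, Y#) ⊢ (q1, 2, #) ⊢ (q1, ε, ε)
All input consumed and the stack is empty.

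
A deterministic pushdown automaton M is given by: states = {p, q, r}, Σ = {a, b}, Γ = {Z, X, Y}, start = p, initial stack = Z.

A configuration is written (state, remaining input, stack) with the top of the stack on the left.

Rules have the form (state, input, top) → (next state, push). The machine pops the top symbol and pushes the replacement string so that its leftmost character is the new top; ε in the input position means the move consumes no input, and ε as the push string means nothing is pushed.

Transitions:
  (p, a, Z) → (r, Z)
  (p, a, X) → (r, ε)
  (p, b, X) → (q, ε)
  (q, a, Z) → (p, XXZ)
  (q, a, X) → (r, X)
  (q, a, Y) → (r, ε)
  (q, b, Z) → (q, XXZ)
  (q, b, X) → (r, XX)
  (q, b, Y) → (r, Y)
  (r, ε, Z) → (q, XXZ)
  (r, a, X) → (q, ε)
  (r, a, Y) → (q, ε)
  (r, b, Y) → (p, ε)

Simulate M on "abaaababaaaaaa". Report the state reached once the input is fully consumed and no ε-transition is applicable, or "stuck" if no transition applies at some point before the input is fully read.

(p, abaaababaaaaaa, Z) ⊢ (r, baaababaaaaaa, Z) ⊢ (q, baaababaaaaaa, XXZ) ⊢ (r, aaababaaaaaa, XXXZ) ⊢ (q, aababaaaaaa, XXZ) ⊢ (r, ababaaaaaa, XXZ) ⊢ (q, babaaaaaa, XZ) ⊢ (r, abaaaaaa, XXZ) ⊢ (q, baaaaaa, XZ) ⊢ (r, aaaaaa, XXZ) ⊢ (q, aaaaa, XZ) ⊢ (r, aaaa, XZ) ⊢ (q, aaa, Z) ⊢ (p, aa, XXZ) ⊢ (r, a, XZ) ⊢ (q, ε, Z)
All input consumed; M is in state q.

q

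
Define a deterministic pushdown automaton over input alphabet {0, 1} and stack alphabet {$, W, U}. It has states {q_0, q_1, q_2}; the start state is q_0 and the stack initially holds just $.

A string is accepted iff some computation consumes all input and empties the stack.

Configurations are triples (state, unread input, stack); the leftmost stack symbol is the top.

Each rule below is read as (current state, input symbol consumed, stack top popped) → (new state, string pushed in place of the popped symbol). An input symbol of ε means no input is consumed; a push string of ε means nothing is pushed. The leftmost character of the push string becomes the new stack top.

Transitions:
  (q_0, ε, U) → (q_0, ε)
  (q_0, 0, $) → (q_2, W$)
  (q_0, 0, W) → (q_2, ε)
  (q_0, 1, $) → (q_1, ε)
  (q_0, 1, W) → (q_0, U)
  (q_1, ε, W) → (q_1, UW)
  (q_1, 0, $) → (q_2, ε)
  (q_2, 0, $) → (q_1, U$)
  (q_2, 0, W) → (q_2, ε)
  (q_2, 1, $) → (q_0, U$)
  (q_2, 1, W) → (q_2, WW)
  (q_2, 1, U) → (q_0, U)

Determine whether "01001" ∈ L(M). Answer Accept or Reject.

(q_0, 01001, $) ⊢ (q_2, 1001, W$) ⊢ (q_2, 001, WW$) ⊢ (q_2, 01, W$) ⊢ (q_2, 1, $) ⊢ (q_0, ε, U$) ⊢ (q_0, ε, $)
All input consumed; stack is $, not empty, and no further ε-move applies.

Reject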